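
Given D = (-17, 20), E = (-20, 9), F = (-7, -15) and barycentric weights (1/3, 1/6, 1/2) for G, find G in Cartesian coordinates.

G = (1/3)·D + (1/6)·E + (1/2)·F.
x-coordinate: (1/3)·(-17) + (1/6)·(-20) + (1/2)·(-7) = -25/2.
y-coordinate: (1/3)·20 + (1/6)·9 + (1/2)·(-15) = 2/3.

(-25/2, 2/3)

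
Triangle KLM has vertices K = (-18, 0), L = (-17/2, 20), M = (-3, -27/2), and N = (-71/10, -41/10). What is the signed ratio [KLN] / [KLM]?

3/5

[KLM] = ½·((-18)·(20−(-27/2)) + (-17/2)·(-27/2−0) + (-3)·(0−20)) = ½·(-603 + 459/4 + 60) = -1713/8.
[KLN] = ½·((-18)·(20−(-41/10)) + (-17/2)·(-41/10−0) + (-71/10)·(0−20)) = ½·(-2169/5 + 697/20 + 142) = -5139/40, so the ratio is (-5139/40)/(-1713/8) = 3/5.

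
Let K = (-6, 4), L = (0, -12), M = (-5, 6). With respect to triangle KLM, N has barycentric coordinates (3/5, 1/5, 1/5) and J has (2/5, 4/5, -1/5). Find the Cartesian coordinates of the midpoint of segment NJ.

(-3, -4)

Barycentric coordinates of the midpoint are the average: (1/2, 1/2, 0).
Converting: (1/2)·K + (1/2)·L + 0·M = (-3, -4).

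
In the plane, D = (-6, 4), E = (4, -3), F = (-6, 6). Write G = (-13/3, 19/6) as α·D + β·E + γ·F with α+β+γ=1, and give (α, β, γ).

(2/3, 1/6, 1/6)

Signed area of the reference triangle: [DEF] = ½·((-6)·(-3−6) + 4·(6−4) + (-6)·(4−(-3))) = ½·(54 + 8 − 42) = 10.
[GEF] = ½·((-13/3)·(-3−6) + 4·(6−(19/6)) + (-6)·(19/6−(-3))) = ½·(39 + 34/3 − 37) = 20/3, so the D-coordinate is (20/3)/10 = 2/3.
[DGF] = ½·((-6)·(19/6−6) + (-13/3)·(6−4) + (-6)·(4−(19/6))) = ½·(17 − 26/3 − 5) = 5/3, so the E-coordinate is 1/6.
[DEG] = ½·((-6)·(-3−(19/6)) + 4·(19/6−4) + (-13/3)·(4−(-3))) = ½·(37 − 10/3 − 91/3) = 5/3, so the F-coordinate is 1/6.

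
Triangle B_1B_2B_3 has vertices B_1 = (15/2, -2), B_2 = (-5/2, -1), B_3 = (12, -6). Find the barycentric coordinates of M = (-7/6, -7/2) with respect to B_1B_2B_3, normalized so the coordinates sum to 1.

Signed area of the reference triangle: [B_1B_2B_3] = ½·((15/2)·(-1−(-6)) + (-5/2)·(-6−(-2)) + 12·(-2−(-1))) = ½·(75/2 + 10 − 12) = 71/4.
[MB_2B_3] = ½·((-7/6)·(-1−(-6)) + (-5/2)·(-6−(-7/2)) + 12·(-7/2−(-1))) = ½·(-35/6 + 25/4 − 30) = -355/24, so the B_1-coordinate is (-355/24)/(71/4) = -5/6.
[B_1MB_3] = ½·((15/2)·(-7/2−(-6)) + (-7/6)·(-6−(-2)) + 12·(-2−(-7/2))) = ½·(75/4 + 14/3 + 18) = 497/24, so the B_2-coordinate is 7/6.
[B_1B_2M] = ½·((15/2)·(-1−(-7/2)) + (-5/2)·(-7/2−(-2)) + (-7/6)·(-2−(-1))) = ½·(75/4 + 15/4 + 7/6) = 71/6, so the B_3-coordinate is 2/3.
Check: -5/6 + 7/6 + 2/3 = 1.

(-5/6, 7/6, 2/3)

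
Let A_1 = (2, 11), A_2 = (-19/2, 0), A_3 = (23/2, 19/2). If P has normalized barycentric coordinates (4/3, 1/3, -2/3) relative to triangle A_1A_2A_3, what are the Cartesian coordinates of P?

(-49/6, 25/3)

P = (4/3)·A_1 + (1/3)·A_2 + (-2/3)·A_3.
x-coordinate: (4/3)·2 + (1/3)·(-19/2) + (-2/3)·(23/2) = -49/6.
y-coordinate: (4/3)·11 + (1/3)·0 + (-2/3)·(19/2) = 25/3.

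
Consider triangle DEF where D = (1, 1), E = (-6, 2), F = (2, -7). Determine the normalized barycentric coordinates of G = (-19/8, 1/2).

Signed area of the reference triangle: [DEF] = ½·(1·(2−(-7)) + (-6)·(-7−1) + 2·(1−2)) = ½·(9 + 48 − 2) = 55/2.
[GEF] = ½·((-19/8)·(2−(-7)) + (-6)·(-7−(1/2)) + 2·(1/2−2)) = ½·(-171/8 + 45 − 3) = 165/16, so the D-coordinate is (165/16)/(55/2) = 3/8.
[DGF] = ½·(1·(1/2−(-7)) + (-19/8)·(-7−1) + 2·(1−(1/2))) = ½·(15/2 + 19 + 1) = 55/4, so the E-coordinate is 1/2.
[DEG] = ½·(1·(2−(1/2)) + (-6)·(1/2−1) + (-19/8)·(1−2)) = ½·(3/2 + 3 + 19/8) = 55/16, so the F-coordinate is 1/8.

(3/8, 1/2, 1/8)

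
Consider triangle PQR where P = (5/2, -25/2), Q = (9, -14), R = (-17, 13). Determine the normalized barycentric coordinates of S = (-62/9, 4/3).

Signed area of the reference triangle: [PQR] = ½·((5/2)·(-14−13) + 9·(13−(-25/2)) + (-17)·(-25/2−(-14))) = ½·(-135/2 + 459/2 − 51/2) = 273/4.
[SQR] = ½·((-62/9)·(-14−13) + 9·(13−(4/3)) + (-17)·(4/3−(-14))) = ½·(186 + 105 − 782/3) = 91/6, so the P-coordinate is (91/6)/(273/4) = 2/9.
[PSR] = ½·((5/2)·(4/3−13) + (-62/9)·(13−(-25/2)) + (-17)·(-25/2−(4/3))) = ½·(-175/6 − 527/3 + 1411/6) = 91/6, so the Q-coordinate is 2/9.
[PQS] = ½·((5/2)·(-14−(4/3)) + 9·(4/3−(-25/2)) + (-62/9)·(-25/2−(-14))) = ½·(-115/3 + 249/2 − 31/3) = 455/12, so the R-coordinate is 5/9.

(2/9, 2/9, 5/9)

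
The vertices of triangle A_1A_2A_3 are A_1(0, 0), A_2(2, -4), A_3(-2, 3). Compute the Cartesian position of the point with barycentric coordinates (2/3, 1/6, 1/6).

(0, -1/6)

P = (2/3)·A_1 + (1/6)·A_2 + (1/6)·A_3.
x-coordinate: (2/3)·0 + (1/6)·2 + (1/6)·(-2) = 0.
y-coordinate: (2/3)·0 + (1/6)·(-4) + (1/6)·3 = -1/6.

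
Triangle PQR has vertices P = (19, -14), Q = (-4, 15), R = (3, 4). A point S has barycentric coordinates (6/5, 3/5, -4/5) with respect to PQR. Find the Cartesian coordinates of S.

(18, -11)

S = (6/5)·P + (3/5)·Q + (-4/5)·R.
x-coordinate: (6/5)·19 + (3/5)·(-4) + (-4/5)·3 = 18.
y-coordinate: (6/5)·(-14) + (3/5)·15 + (-4/5)·4 = -11.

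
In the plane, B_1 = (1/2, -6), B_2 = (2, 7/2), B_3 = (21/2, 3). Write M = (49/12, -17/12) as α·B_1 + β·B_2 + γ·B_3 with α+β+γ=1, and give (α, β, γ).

(1/2, 1/6, 1/3)

Signed area of the reference triangle: [B_1B_2B_3] = ½·((1/2)·(7/2−3) + 2·(3−(-6)) + (21/2)·(-6−(7/2))) = ½·(1/4 + 18 − 399/4) = -163/4.
[MB_2B_3] = ½·((49/12)·(7/2−3) + 2·(3−(-17/12)) + (21/2)·(-17/12−(7/2))) = ½·(49/24 + 53/6 − 413/8) = -163/8, so the B_1-coordinate is (-163/8)/(-163/4) = 1/2.
[B_1MB_3] = ½·((1/2)·(-17/12−3) + (49/12)·(3−(-6)) + (21/2)·(-6−(-17/12))) = ½·(-53/24 + 147/4 − 385/8) = -163/24, so the B_2-coordinate is 1/6.
[B_1B_2M] = ½·((1/2)·(7/2−(-17/12)) + 2·(-17/12−(-6)) + (49/12)·(-6−(7/2))) = ½·(59/24 + 55/6 − 931/24) = -163/12, so the B_3-coordinate is 1/3.
Check: 1/2 + 1/6 + 1/3 = 1.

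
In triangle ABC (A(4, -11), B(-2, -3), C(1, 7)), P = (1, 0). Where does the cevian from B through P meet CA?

(2, 1)

Barycentric coordinates of P with respect to ABC: (1/4, 1/4, 1/2).
On side CA the B-coordinate is zero; dropping P's B-weight 1/4 and renormalizing the remaining 1/2 : 1/4 gives weights 2/3, 1/3 on C, A.
Q = (2/3)·(1, 7) + (1/3)·(4, -11) = (2, 1).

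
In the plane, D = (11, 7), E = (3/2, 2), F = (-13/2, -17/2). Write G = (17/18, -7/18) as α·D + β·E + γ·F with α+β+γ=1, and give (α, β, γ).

(2/9, 4/9, 1/3)

Signed area of the reference triangle: [DEF] = ½·(11·(2−(-17/2)) + (3/2)·(-17/2−7) + (-13/2)·(7−2)) = ½·(231/2 − 93/4 − 65/2) = 239/8.
[GEF] = ½·((17/18)·(2−(-17/2)) + (3/2)·(-17/2−(-7/18)) + (-13/2)·(-7/18−2)) = ½·(119/12 − 73/6 + 559/36) = 239/36, so the D-coordinate is (239/36)/(239/8) = 2/9.
[DGF] = ½·(11·(-7/18−(-17/2)) + (17/18)·(-17/2−7) + (-13/2)·(7−(-7/18))) = ½·(803/9 − 527/36 − 1729/36) = 239/18, so the E-coordinate is 4/9.
[DEG] = ½·(11·(2−(-7/18)) + (3/2)·(-7/18−7) + (17/18)·(7−2)) = ½·(473/18 − 133/12 + 85/18) = 239/24, so the F-coordinate is 1/3.
Check: 2/9 + 4/9 + 1/3 = 1.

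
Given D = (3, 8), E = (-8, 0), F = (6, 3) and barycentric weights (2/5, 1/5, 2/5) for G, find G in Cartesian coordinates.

(2, 22/5)

G = (2/5)·D + (1/5)·E + (2/5)·F.
x-coordinate: (2/5)·3 + (1/5)·(-8) + (2/5)·6 = 2.
y-coordinate: (2/5)·8 + (1/5)·0 + (2/5)·3 = 22/5.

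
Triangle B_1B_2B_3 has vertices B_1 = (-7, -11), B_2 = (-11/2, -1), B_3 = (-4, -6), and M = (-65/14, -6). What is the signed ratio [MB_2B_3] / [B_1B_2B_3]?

[B_1B_2B_3] = ½·((-7)·(-1−(-6)) + (-11/2)·(-6−(-11)) + (-4)·(-11−(-1))) = ½·(-35 − 55/2 + 40) = -45/4.
[MB_2B_3] = ½·((-65/14)·(-1−(-6)) + (-11/2)·(-6−(-6)) + (-4)·(-6−(-1))) = ½·(-325/14 + 0 + 20) = -45/28, so the ratio is (-45/28)/(-45/4) = 1/7.

1/7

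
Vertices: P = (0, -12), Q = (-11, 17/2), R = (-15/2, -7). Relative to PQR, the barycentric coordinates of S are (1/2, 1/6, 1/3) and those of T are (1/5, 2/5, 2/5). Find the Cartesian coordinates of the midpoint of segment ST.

(-88/15, -523/120)

Barycentric coordinates of the midpoint are the average: (7/20, 17/60, 11/30).
Converting: (7/20)·P + (17/60)·Q + (11/30)·R = (-88/15, -523/120).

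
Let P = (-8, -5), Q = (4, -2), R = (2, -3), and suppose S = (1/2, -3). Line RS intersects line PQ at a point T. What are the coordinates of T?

(0, -3)

Barycentric coordinates of S with respect to PQR: (1/4, 1/2, 1/4).
On side PQ the R-coordinate is zero; dropping S's R-weight 1/4 and renormalizing the remaining 1/4 : 1/2 gives weights 1/3, 2/3 on P, Q.
T = (1/3)·(-8, -5) + (2/3)·(4, -2) = (0, -3).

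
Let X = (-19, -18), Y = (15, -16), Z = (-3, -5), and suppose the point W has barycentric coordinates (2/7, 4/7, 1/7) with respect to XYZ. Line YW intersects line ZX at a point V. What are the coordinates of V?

Line YW meets ZX where the Y-coordinate vanishes; zeroing W's Y-weight and renormalizing leaves Z, X-weights 1/7 : 2/7 → (1/3, 2/3).
So V = (1/3)·Z + (2/3)·X = (-41/3, -41/3).

(-41/3, -41/3)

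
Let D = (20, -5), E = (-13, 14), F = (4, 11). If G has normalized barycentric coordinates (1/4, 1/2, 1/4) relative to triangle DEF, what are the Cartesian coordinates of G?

G = (1/4)·D + (1/2)·E + (1/4)·F.
x-coordinate: (1/4)·20 + (1/2)·(-13) + (1/4)·4 = -1/2.
y-coordinate: (1/4)·(-5) + (1/2)·14 + (1/4)·11 = 17/2.

(-1/2, 17/2)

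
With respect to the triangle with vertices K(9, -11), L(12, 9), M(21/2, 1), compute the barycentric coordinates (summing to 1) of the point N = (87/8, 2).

(1/4, 1/2, 1/4)

Signed area of the reference triangle: [KLM] = ½·(9·(9−1) + 12·(1−(-11)) + (21/2)·(-11−9)) = ½·(72 + 144 − 210) = 3.
[NLM] = ½·((87/8)·(9−1) + 12·(1−2) + (21/2)·(2−9)) = ½·(87 − 12 − 147/2) = 3/4, so the K-coordinate is (3/4)/3 = 1/4.
[KNM] = ½·(9·(2−1) + (87/8)·(1−(-11)) + (21/2)·(-11−2)) = ½·(9 + 261/2 − 273/2) = 3/2, so the L-coordinate is 1/2.
[KLN] = ½·(9·(9−2) + 12·(2−(-11)) + (87/8)·(-11−9)) = ½·(63 + 156 − 435/2) = 3/4, so the M-coordinate is 1/4.
Check: 1/4 + 1/2 + 1/4 = 1.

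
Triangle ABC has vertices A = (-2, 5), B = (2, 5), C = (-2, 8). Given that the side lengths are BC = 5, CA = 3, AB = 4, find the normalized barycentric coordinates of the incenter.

(5/12, 1/4, 1/3)

The incenter has barycentric coordinates proportional to the opposite side lengths: (5 : 3 : 4).
Normalizing by 5+3+4 = 12 gives (5/12, 1/4, 1/3).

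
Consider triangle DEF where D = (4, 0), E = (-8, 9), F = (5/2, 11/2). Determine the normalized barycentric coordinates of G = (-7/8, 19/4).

(3/8, 3/8, 1/4)

Signed area of the reference triangle: [DEF] = ½·(4·(9−(11/2)) + (-8)·(11/2−0) + (5/2)·(0−9)) = ½·(14 − 44 − 45/2) = -105/4.
[GEF] = ½·((-7/8)·(9−(11/2)) + (-8)·(11/2−(19/4)) + (5/2)·(19/4−9)) = ½·(-49/16 − 6 − 85/8) = -315/32, so the D-coordinate is (-315/32)/(-105/4) = 3/8.
[DGF] = ½·(4·(19/4−(11/2)) + (-7/8)·(11/2−0) + (5/2)·(0−(19/4))) = ½·(-3 − 77/16 − 95/8) = -315/32, so the E-coordinate is 3/8.
[DEG] = ½·(4·(9−(19/4)) + (-8)·(19/4−0) + (-7/8)·(0−9)) = ½·(17 − 38 + 63/8) = -105/16, so the F-coordinate is 1/4.
Check: 3/8 + 3/8 + 1/4 = 1.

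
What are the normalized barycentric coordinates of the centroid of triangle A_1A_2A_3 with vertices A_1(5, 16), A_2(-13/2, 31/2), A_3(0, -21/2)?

The centroid is the average of the vertices, so each weight is 1/3.

(1/3, 1/3, 1/3)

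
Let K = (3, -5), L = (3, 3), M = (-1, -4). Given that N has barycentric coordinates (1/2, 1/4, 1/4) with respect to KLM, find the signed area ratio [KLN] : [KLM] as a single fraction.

The signed ratio [KLN]/[KLM] equals the barycentric coordinate of N at vertex M, which is 1/4.

1/4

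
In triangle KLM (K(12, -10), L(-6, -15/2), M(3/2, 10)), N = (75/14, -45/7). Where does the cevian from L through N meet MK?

(99/10, -6)

Barycentric coordinates of N with respect to KLM: (4/7, 2/7, 1/7).
On side MK the L-coordinate is zero; dropping N's L-weight 2/7 and renormalizing the remaining 1/7 : 4/7 gives weights 1/5, 4/5 on M, K.
J = (1/5)·(3/2, 10) + (4/5)·(12, -10) = (99/10, -6).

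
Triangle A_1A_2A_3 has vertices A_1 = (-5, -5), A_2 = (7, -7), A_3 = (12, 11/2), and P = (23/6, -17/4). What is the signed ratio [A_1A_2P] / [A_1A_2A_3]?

[A_1A_2A_3] = ½·((-5)·(-7−(11/2)) + 7·(11/2−(-5)) + 12·(-5−(-7))) = ½·(125/2 + 147/2 + 24) = 80.
[A_1A_2P] = ½·((-5)·(-7−(-17/4)) + 7·(-17/4−(-5)) + (23/6)·(-5−(-7))) = ½·(55/4 + 21/4 + 23/3) = 40/3, so the ratio is (40/3)/80 = 1/6.

1/6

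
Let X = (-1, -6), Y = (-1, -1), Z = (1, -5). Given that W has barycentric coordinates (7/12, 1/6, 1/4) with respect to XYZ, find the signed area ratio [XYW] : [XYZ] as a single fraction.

The signed ratio [XYW]/[XYZ] equals the barycentric coordinate of W at vertex Z, which is 1/4.

1/4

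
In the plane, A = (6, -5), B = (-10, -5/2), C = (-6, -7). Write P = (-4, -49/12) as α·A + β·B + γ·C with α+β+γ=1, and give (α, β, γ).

Signed area of the reference triangle: [ABC] = ½·(6·(-5/2−(-7)) + (-10)·(-7−(-5)) + (-6)·(-5−(-5/2))) = ½·(27 + 20 + 15) = 31.
[PBC] = ½·((-4)·(-5/2−(-7)) + (-10)·(-7−(-49/12)) + (-6)·(-49/12−(-5/2))) = ½·(-18 + 175/6 + 19/2) = 31/3, so the A-coordinate is (31/3)/31 = 1/3.
[APC] = ½·(6·(-49/12−(-7)) + (-4)·(-7−(-5)) + (-6)·(-5−(-49/12))) = ½·(35/2 + 8 + 11/2) = 31/2, so the B-coordinate is 1/2.
[ABP] = ½·(6·(-5/2−(-49/12)) + (-10)·(-49/12−(-5)) + (-4)·(-5−(-5/2))) = ½·(19/2 − 55/6 + 10) = 31/6, so the C-coordinate is 1/6.
Check: 1/3 + 1/2 + 1/6 = 1.

(1/3, 1/2, 1/6)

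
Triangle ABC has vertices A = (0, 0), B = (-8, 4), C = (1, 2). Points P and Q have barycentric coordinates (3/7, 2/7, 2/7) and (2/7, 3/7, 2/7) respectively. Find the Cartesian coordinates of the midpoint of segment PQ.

Barycentric coordinates of the midpoint are the average: (5/14, 5/14, 2/7).
Converting: (5/14)·A + (5/14)·B + (2/7)·C = (-18/7, 2).

(-18/7, 2)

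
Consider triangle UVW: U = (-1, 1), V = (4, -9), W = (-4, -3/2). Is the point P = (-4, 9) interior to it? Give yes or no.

no

Barycentric coordinates of P: (168/85, -63/85, -4/17).
The three coordinates are positive, negative, negative; a point is interior exactly when all three are positive.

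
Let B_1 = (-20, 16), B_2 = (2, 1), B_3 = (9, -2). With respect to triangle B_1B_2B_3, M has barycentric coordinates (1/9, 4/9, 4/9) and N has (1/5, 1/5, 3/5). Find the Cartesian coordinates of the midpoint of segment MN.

(67/30, 53/30)

Barycentric coordinates of the midpoint are the average: (7/45, 29/90, 47/90).
Converting: (7/45)·B_1 + (29/90)·B_2 + (47/90)·B_3 = (67/30, 53/30).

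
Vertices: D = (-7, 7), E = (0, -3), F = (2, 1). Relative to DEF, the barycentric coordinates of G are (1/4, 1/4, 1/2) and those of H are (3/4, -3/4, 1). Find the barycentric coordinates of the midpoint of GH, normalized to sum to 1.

Since both coordinate triples sum to 1, the midpoint's barycentrics are the componentwise average.
(1/4+3/4)/2 = 1/2; similarly -1/4 and 3/4.

(1/2, -1/4, 3/4)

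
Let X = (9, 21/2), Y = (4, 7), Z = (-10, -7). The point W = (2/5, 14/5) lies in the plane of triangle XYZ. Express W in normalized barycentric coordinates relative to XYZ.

(2/5, 1/5, 2/5)

Signed area of the reference triangle: [XYZ] = ½·(9·(7−(-7)) + 4·(-7−(21/2)) + (-10)·(21/2−7)) = ½·(126 − 70 − 35) = 21/2.
[WYZ] = ½·((2/5)·(7−(-7)) + 4·(-7−(14/5)) + (-10)·(14/5−7)) = ½·(28/5 − 196/5 + 42) = 21/5, so the X-coordinate is (21/5)/(21/2) = 2/5.
[XWZ] = ½·(9·(14/5−(-7)) + (2/5)·(-7−(21/2)) + (-10)·(21/2−(14/5))) = ½·(441/5 − 7 − 77) = 21/10, so the Y-coordinate is 1/5.
[XYW] = ½·(9·(7−(14/5)) + 4·(14/5−(21/2)) + (2/5)·(21/2−7)) = ½·(189/5 − 154/5 + 7/5) = 21/5, so the Z-coordinate is 2/5.
Check: 2/5 + 1/5 + 2/5 = 1.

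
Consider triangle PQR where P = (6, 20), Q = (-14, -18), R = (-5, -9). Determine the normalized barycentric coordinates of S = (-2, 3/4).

(3/8, 1/8, 1/2)

Signed area of the reference triangle: [PQR] = ½·(6·(-18−(-9)) + (-14)·(-9−20) + (-5)·(20−(-18))) = ½·(-54 + 406 − 190) = 81.
[SQR] = ½·((-2)·(-18−(-9)) + (-14)·(-9−(3/4)) + (-5)·(3/4−(-18))) = ½·(18 + 273/2 − 375/4) = 243/8, so the P-coordinate is (243/8)/81 = 3/8.
[PSR] = ½·(6·(3/4−(-9)) + (-2)·(-9−20) + (-5)·(20−(3/4))) = ½·(117/2 + 58 − 385/4) = 81/8, so the Q-coordinate is 1/8.
[PQS] = ½·(6·(-18−(3/4)) + (-14)·(3/4−20) + (-2)·(20−(-18))) = ½·(-225/2 + 539/2 − 76) = 81/2, so the R-coordinate is 1/2.
Check: 3/8 + 1/8 + 1/2 = 1.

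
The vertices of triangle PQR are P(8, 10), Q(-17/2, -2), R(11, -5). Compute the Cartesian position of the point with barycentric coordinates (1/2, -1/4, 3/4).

S = (1/2)·P + (-1/4)·Q + (3/4)·R.
x-coordinate: (1/2)·8 + (-1/4)·(-17/2) + (3/4)·11 = 115/8.
y-coordinate: (1/2)·10 + (-1/4)·(-2) + (3/4)·(-5) = 7/4.

(115/8, 7/4)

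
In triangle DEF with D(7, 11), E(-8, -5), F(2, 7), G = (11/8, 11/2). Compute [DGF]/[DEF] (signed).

[DEF] = ½·(7·(-5−7) + (-8)·(7−11) + 2·(11−(-5))) = ½·(-84 + 32 + 32) = -10.
[DGF] = ½·(7·(11/2−7) + (11/8)·(7−11) + 2·(11−(11/2))) = ½·(-21/2 − 11/2 + 11) = -5/2, so the ratio is (-5/2)/(-10) = 1/4.

1/4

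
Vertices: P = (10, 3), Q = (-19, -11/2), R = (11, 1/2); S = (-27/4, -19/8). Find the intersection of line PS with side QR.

(-37/3, -25/6)

Barycentric coordinates of S with respect to PQR: (1/4, 7/12, 1/6).
On side QR the P-coordinate is zero; dropping S's P-weight 1/4 and renormalizing the remaining 7/12 : 1/6 gives weights 7/9, 2/9 on Q, R.
T = (7/9)·(-19, -11/2) + (2/9)·(11, 1/2) = (-37/3, -25/6).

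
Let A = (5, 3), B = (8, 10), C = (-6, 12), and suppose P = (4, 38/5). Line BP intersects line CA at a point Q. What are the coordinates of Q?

(4/3, 6)

Barycentric coordinates of P with respect to ABC: (2/5, 2/5, 1/5).
On side CA the B-coordinate is zero; dropping P's B-weight 2/5 and renormalizing the remaining 1/5 : 2/5 gives weights 1/3, 2/3 on C, A.
Q = (1/3)·(-6, 12) + (2/3)·(5, 3) = (4/3, 6).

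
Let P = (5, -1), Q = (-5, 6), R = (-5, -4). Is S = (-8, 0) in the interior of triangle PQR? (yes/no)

Barycentric coordinates of S: (-3/10, 49/100, 81/100).
The three coordinates are negative, positive, positive; a point is interior exactly when all three are positive.

no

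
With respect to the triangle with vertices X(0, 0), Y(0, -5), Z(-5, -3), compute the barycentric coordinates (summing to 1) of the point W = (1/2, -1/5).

Signed area of the reference triangle: [XYZ] = ½·(0·(-5−(-3)) + 0·(-3−0) + (-5)·(0−(-5))) = ½·(0 + 0 − 25) = -25/2.
[WYZ] = ½·((1/2)·(-5−(-3)) + 0·(-3−(-1/5)) + (-5)·(-1/5−(-5))) = ½·(-1 + 0 − 24) = -25/2, so the X-coordinate is (-25/2)/(-25/2) = 1.
[XWZ] = ½·(0·(-1/5−(-3)) + (1/2)·(-3−0) + (-5)·(0−(-1/5))) = ½·(0 − 3/2 − 1) = -5/4, so the Y-coordinate is 1/10.
[XYW] = ½·(0·(-5−(-1/5)) + 0·(-1/5−0) + (1/2)·(0−(-5))) = ½·(0 + 0 + 5/2) = 5/4, so the Z-coordinate is -1/10.

(1, 1/10, -1/10)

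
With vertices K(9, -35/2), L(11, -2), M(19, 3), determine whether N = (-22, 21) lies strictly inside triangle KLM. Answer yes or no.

no

Barycentric coordinates of N: (-349/114, 2041/228, -1115/228).
The three coordinates are negative, positive, negative; a point is interior exactly when all three are positive.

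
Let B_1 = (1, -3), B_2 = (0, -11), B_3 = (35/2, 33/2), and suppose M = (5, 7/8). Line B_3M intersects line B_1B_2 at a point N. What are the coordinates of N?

Barycentric coordinates of M with respect to B_1B_2B_3: (5/8, 1/8, 1/4).
On side B_1B_2 the B_3-coordinate is zero; dropping M's B_3-weight 1/4 and renormalizing the remaining 5/8 : 1/8 gives weights 5/6, 1/6 on B_1, B_2.
N = (5/6)·(1, -3) + (1/6)·(0, -11) = (5/6, -13/3).

(5/6, -13/3)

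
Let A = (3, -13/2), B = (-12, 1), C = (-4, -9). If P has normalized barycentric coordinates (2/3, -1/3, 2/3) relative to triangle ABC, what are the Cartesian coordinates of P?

P = (2/3)·A + (-1/3)·B + (2/3)·C.
x-coordinate: (2/3)·3 + (-1/3)·(-12) + (2/3)·(-4) = 10/3.
y-coordinate: (2/3)·(-13/2) + (-1/3)·1 + (2/3)·(-9) = -32/3.

(10/3, -32/3)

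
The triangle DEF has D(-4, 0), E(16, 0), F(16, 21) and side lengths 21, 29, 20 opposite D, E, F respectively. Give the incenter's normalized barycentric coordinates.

(3/10, 29/70, 2/7)

The incenter has barycentric coordinates proportional to the opposite side lengths: (21 : 29 : 20).
Normalizing by 21+29+20 = 70 gives (3/10, 29/70, 2/7).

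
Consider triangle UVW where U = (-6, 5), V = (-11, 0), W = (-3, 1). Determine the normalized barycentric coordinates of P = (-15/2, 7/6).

Signed area of the reference triangle: [UVW] = ½·((-6)·(0−1) + (-11)·(1−5) + (-3)·(5−0)) = ½·(6 + 44 − 15) = 35/2.
[PVW] = ½·((-15/2)·(0−1) + (-11)·(1−(7/6)) + (-3)·(7/6−0)) = ½·(15/2 + 11/6 − 7/2) = 35/12, so the U-coordinate is (35/12)/(35/2) = 1/6.
[UPW] = ½·((-6)·(7/6−1) + (-15/2)·(1−5) + (-3)·(5−(7/6))) = ½·(-1 + 30 − 23/2) = 35/4, so the V-coordinate is 1/2.
[UVP] = ½·((-6)·(0−(7/6)) + (-11)·(7/6−5) + (-15/2)·(5−0)) = ½·(7 + 253/6 − 75/2) = 35/6, so the W-coordinate is 1/3.
Check: 1/6 + 1/2 + 1/3 = 1.

(1/6, 1/2, 1/3)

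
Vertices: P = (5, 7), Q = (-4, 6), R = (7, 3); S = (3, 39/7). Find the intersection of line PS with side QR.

(3/2, 9/2)

Barycentric coordinates of S with respect to PQR: (3/7, 2/7, 2/7).
On side QR the P-coordinate is zero; dropping S's P-weight 3/7 and renormalizing the remaining 2/7 : 2/7 gives weights 1/2, 1/2 on Q, R.
T = (1/2)·(-4, 6) + (1/2)·(7, 3) = (3/2, 9/2).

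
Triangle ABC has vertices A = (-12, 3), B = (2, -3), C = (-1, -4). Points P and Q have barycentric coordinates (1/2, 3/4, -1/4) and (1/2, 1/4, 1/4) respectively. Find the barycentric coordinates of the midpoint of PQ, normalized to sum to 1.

Since both coordinate triples sum to 1, the midpoint's barycentrics are the componentwise average.
(1/2+1/2)/2 = 1/2; similarly 1/2 and 0.

(1/2, 1/2, 0)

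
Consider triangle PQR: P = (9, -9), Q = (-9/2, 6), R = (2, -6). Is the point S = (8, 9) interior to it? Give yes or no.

Barycentric coordinates of S: (113/43, 82/43, -152/43).
The three coordinates are positive, positive, negative; a point is interior exactly when all three are positive.

no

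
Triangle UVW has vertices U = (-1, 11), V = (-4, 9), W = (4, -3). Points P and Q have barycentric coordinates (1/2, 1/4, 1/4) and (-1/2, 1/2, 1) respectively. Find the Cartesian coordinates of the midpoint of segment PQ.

Barycentric coordinates of the midpoint are the average: (0, 3/8, 5/8).
Converting: 0·U + (3/8)·V + (5/8)·W = (1, 3/2).

(1, 3/2)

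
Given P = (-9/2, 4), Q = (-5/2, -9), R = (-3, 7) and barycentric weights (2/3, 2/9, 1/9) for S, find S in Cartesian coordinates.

(-35/9, 13/9)

S = (2/3)·P + (2/9)·Q + (1/9)·R.
x-coordinate: (2/3)·(-9/2) + (2/9)·(-5/2) + (1/9)·(-3) = -35/9.
y-coordinate: (2/3)·4 + (2/9)·(-9) + (1/9)·7 = 13/9.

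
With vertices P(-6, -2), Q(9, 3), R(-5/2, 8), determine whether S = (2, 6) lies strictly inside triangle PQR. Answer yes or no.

yes

Barycentric coordinates of S: (1/265, 104/265, 32/53).
The three coordinates are positive, positive, positive; a point is interior exactly when all three are positive.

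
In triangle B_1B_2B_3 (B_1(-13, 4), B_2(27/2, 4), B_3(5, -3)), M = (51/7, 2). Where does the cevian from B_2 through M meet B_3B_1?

Barycentric coordinates of M with respect to B_1B_2B_3: (1/7, 4/7, 2/7).
On side B_3B_1 the B_2-coordinate is zero; dropping M's B_2-weight 4/7 and renormalizing the remaining 2/7 : 1/7 gives weights 2/3, 1/3 on B_3, B_1.
N = (2/3)·(5, -3) + (1/3)·(-13, 4) = (-1, -2/3).

(-1, -2/3)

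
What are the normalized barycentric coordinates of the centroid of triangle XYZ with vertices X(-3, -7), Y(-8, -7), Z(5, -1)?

The centroid is the average of the vertices, so each weight is 1/3.

(1/3, 1/3, 1/3)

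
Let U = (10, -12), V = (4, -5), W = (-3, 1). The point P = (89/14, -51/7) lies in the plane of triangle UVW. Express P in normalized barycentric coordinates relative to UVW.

(1/7, 15/14, -3/14)

Signed area of the reference triangle: [UVW] = ½·(10·(-5−1) + 4·(1−(-12)) + (-3)·(-12−(-5))) = ½·(-60 + 52 + 21) = 13/2.
[PVW] = ½·((89/14)·(-5−1) + 4·(1−(-51/7)) + (-3)·(-51/7−(-5))) = ½·(-267/7 + 232/7 + 48/7) = 13/14, so the U-coordinate is (13/14)/(13/2) = 1/7.
[UPW] = ½·(10·(-51/7−1) + (89/14)·(1−(-12)) + (-3)·(-12−(-51/7))) = ½·(-580/7 + 1157/14 + 99/7) = 195/28, so the V-coordinate is 15/14.
[UVP] = ½·(10·(-5−(-51/7)) + 4·(-51/7−(-12)) + (89/14)·(-12−(-5))) = ½·(160/7 + 132/7 − 89/2) = -39/28, so the W-coordinate is -3/14.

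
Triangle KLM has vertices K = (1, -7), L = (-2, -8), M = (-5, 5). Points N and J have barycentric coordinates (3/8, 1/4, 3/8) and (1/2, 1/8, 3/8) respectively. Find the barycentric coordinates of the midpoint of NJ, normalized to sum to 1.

Since both coordinate triples sum to 1, the midpoint's barycentrics are the componentwise average.
(3/8+1/2)/2 = 7/16; similarly 3/16 and 3/8.

(7/16, 3/16, 3/8)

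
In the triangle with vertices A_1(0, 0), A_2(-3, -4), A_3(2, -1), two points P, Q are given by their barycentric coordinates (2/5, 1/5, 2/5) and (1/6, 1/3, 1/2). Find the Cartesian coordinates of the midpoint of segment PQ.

Barycentric coordinates of the midpoint are the average: (17/60, 4/15, 9/20).
Converting: (17/60)·A_1 + (4/15)·A_2 + (9/20)·A_3 = (1/10, -91/60).

(1/10, -91/60)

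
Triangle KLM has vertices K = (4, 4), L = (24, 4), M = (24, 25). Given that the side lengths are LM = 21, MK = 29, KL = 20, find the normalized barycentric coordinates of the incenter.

The incenter has barycentric coordinates proportional to the opposite side lengths: (21 : 29 : 20).
Normalizing by 21+29+20 = 70 gives (3/10, 29/70, 2/7).

(3/10, 29/70, 2/7)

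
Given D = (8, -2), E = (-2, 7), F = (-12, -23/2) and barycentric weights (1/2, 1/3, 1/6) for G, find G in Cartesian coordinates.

G = (1/2)·D + (1/3)·E + (1/6)·F.
x-coordinate: (1/2)·8 + (1/3)·(-2) + (1/6)·(-12) = 4/3.
y-coordinate: (1/2)·(-2) + (1/3)·7 + (1/6)·(-23/2) = -7/12.

(4/3, -7/12)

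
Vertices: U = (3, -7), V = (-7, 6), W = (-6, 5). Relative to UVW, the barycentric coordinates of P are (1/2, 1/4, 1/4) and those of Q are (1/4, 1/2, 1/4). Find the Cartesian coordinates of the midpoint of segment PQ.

Barycentric coordinates of the midpoint are the average: (3/8, 3/8, 1/4).
Converting: (3/8)·U + (3/8)·V + (1/4)·W = (-3, 7/8).

(-3, 7/8)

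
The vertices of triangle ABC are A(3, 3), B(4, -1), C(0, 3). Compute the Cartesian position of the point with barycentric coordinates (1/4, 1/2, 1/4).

P = (1/4)·A + (1/2)·B + (1/4)·C.
x-coordinate: (1/4)·3 + (1/2)·4 + (1/4)·0 = 11/4.
y-coordinate: (1/4)·3 + (1/2)·(-1) + (1/4)·3 = 1.

(11/4, 1)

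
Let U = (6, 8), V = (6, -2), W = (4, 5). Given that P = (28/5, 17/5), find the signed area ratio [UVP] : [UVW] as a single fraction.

[UVW] = ½·(6·(-2−5) + 6·(5−8) + 4·(8−(-2))) = ½·(-42 − 18 + 40) = -10.
[UVP] = ½·(6·(-2−(17/5)) + 6·(17/5−8) + (28/5)·(8−(-2))) = ½·(-162/5 − 138/5 + 56) = -2, so the ratio is (-2)/(-10) = 1/5.

1/5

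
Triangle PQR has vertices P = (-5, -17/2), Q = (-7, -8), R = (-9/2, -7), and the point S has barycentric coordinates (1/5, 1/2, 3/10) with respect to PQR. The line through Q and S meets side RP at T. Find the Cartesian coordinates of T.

(-47/10, -38/5)

Line QS meets RP where the Q-coordinate vanishes; zeroing S's Q-weight and renormalizing leaves R, P-weights 3/10 : 1/5 → (3/5, 2/5).
So T = (3/5)·R + (2/5)·P = (-47/10, -38/5).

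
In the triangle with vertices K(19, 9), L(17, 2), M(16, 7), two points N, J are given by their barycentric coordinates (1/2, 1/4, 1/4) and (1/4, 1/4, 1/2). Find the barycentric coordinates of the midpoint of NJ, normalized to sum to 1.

(3/8, 1/4, 3/8)

Since both coordinate triples sum to 1, the midpoint's barycentrics are the componentwise average.
(1/2+1/4)/2 = 3/8; similarly 1/4 and 3/8.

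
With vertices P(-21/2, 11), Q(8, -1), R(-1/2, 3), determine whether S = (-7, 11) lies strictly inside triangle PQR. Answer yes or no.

Barycentric coordinates of S: (3/2, 1, -3/2).
The three coordinates are positive, positive, negative; a point is interior exactly when all three are positive.

no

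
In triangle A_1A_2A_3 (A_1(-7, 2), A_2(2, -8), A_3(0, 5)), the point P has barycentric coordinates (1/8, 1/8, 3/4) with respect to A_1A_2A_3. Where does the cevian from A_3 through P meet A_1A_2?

(-5/2, -3)

Line A_3P meets A_1A_2 where the A_3-coordinate vanishes; zeroing P's A_3-weight and renormalizing leaves A_1, A_2-weights 1/8 : 1/8 → (1/2, 1/2).
So Q = (1/2)·A_1 + (1/2)·A_2 = (-5/2, -3).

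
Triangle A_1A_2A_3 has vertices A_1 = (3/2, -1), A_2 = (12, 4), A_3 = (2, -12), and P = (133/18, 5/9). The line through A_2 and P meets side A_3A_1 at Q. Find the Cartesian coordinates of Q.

(13/8, -15/4)

Barycentric coordinates of P with respect to A_1A_2A_3: (1/3, 5/9, 1/9).
On side A_3A_1 the A_2-coordinate is zero; dropping P's A_2-weight 5/9 and renormalizing the remaining 1/9 : 1/3 gives weights 1/4, 3/4 on A_3, A_1.
Q = (1/4)·(2, -12) + (3/4)·(3/2, -1) = (13/8, -15/4).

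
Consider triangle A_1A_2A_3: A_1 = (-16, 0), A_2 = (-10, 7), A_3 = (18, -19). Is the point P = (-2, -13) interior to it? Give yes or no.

no

Barycentric coordinates of P: (1, -1/2, 1/2).
The three coordinates are positive, negative, positive; a point is interior exactly when all three are positive.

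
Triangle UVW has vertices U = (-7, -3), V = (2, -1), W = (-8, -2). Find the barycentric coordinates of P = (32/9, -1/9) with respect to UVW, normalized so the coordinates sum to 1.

(-2/3, 11/9, 4/9)

Signed area of the reference triangle: [UVW] = ½·((-7)·(-1−(-2)) + 2·(-2−(-3)) + (-8)·(-3−(-1))) = ½·(-7 + 2 + 16) = 11/2.
[PVW] = ½·((32/9)·(-1−(-2)) + 2·(-2−(-1/9)) + (-8)·(-1/9−(-1))) = ½·(32/9 − 34/9 − 64/9) = -11/3, so the U-coordinate is (-11/3)/(11/2) = -2/3.
[UPW] = ½·((-7)·(-1/9−(-2)) + (32/9)·(-2−(-3)) + (-8)·(-3−(-1/9))) = ½·(-119/9 + 32/9 + 208/9) = 121/18, so the V-coordinate is 11/9.
[UVP] = ½·((-7)·(-1−(-1/9)) + 2·(-1/9−(-3)) + (32/9)·(-3−(-1))) = ½·(56/9 + 52/9 − 64/9) = 22/9, so the W-coordinate is 4/9.
Check: -2/3 + 11/9 + 4/9 = 1.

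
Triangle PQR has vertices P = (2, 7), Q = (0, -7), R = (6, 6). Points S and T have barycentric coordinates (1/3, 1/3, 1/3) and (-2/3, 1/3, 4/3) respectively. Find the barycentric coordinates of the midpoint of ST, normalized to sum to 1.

(-1/6, 1/3, 5/6)

Since both coordinate triples sum to 1, the midpoint's barycentrics are the componentwise average.
(1/3+-2/3)/2 = -1/6; similarly 1/3 and 5/6.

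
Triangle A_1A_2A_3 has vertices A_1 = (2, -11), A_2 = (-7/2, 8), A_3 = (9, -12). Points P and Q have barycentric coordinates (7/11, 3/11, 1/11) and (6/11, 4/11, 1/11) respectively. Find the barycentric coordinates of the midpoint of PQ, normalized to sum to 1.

Since both coordinate triples sum to 1, the midpoint's barycentrics are the componentwise average.
(7/11+6/11)/2 = 13/22; similarly 7/22 and 1/11.

(13/22, 7/22, 1/11)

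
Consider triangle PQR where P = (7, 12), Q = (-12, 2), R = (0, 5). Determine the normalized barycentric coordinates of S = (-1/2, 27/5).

Signed area of the reference triangle: [PQR] = ½·(7·(2−5) + (-12)·(5−12) + 0·(12−2)) = ½·(-21 + 84 + 0) = 63/2.
[SQR] = ½·((-1/2)·(2−5) + (-12)·(5−(27/5)) + 0·(27/5−2)) = ½·(3/2 + 24/5 + 0) = 63/20, so the P-coordinate is (63/20)/(63/2) = 1/10.
[PSR] = ½·(7·(27/5−5) + (-1/2)·(5−12) + 0·(12−(27/5))) = ½·(14/5 + 7/2 + 0) = 63/20, so the Q-coordinate is 1/10.
[PQS] = ½·(7·(2−(27/5)) + (-12)·(27/5−12) + (-1/2)·(12−2)) = ½·(-119/5 + 396/5 − 5) = 126/5, so the R-coordinate is 4/5.
Check: 1/10 + 1/10 + 4/5 = 1.

(1/10, 1/10, 4/5)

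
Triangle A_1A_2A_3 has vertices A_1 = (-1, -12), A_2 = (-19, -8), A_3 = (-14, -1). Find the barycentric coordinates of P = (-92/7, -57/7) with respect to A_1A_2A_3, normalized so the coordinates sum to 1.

(2/7, 4/7, 1/7)

Signed area of the reference triangle: [A_1A_2A_3] = ½·((-1)·(-8−(-1)) + (-19)·(-1−(-12)) + (-14)·(-12−(-8))) = ½·(7 − 209 + 56) = -73.
[PA_2A_3] = ½·((-92/7)·(-8−(-1)) + (-19)·(-1−(-57/7)) + (-14)·(-57/7−(-8))) = ½·(92 − 950/7 + 2) = -146/7, so the A_1-coordinate is (-146/7)/(-73) = 2/7.
[A_1PA_3] = ½·((-1)·(-57/7−(-1)) + (-92/7)·(-1−(-12)) + (-14)·(-12−(-57/7))) = ½·(50/7 − 1012/7 + 54) = -292/7, so the A_2-coordinate is 4/7.
[A_1A_2P] = ½·((-1)·(-8−(-57/7)) + (-19)·(-57/7−(-12)) + (-92/7)·(-12−(-8))) = ½·(-1/7 − 513/7 + 368/7) = -73/7, so the A_3-coordinate is 1/7.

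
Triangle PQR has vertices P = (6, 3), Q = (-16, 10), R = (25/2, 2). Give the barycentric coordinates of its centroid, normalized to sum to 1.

The centroid is the average of the vertices, so each weight is 1/3.

(1/3, 1/3, 1/3)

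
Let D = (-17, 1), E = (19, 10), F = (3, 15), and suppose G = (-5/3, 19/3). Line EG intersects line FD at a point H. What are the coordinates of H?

(-12, 9/2)

Barycentric coordinates of G with respect to DEF: (1/2, 1/3, 1/6).
On side FD the E-coordinate is zero; dropping G's E-weight 1/3 and renormalizing the remaining 1/6 : 1/2 gives weights 1/4, 3/4 on F, D.
H = (1/4)·(3, 15) + (3/4)·(-17, 1) = (-12, 9/2).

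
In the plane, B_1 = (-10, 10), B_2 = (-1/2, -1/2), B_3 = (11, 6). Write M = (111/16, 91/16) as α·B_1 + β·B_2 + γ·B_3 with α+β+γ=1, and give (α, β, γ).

(1/8, 1/8, 3/4)

Signed area of the reference triangle: [B_1B_2B_3] = ½·((-10)·(-1/2−6) + (-1/2)·(6−10) + 11·(10−(-1/2))) = ½·(65 + 2 + 231/2) = 365/4.
[MB_2B_3] = ½·((111/16)·(-1/2−6) + (-1/2)·(6−(91/16)) + 11·(91/16−(-1/2))) = ½·(-1443/32 − 5/32 + 1089/16) = 365/32, so the B_1-coordinate is (365/32)/(365/4) = 1/8.
[B_1MB_3] = ½·((-10)·(91/16−6) + (111/16)·(6−10) + 11·(10−(91/16))) = ½·(25/8 − 111/4 + 759/16) = 365/32, so the B_2-coordinate is 1/8.
[B_1B_2M] = ½·((-10)·(-1/2−(91/16)) + (-1/2)·(91/16−10) + (111/16)·(10−(-1/2))) = ½·(495/8 + 69/32 + 2331/32) = 1095/16, so the B_3-coordinate is 3/4.
Check: 1/8 + 1/8 + 3/4 = 1.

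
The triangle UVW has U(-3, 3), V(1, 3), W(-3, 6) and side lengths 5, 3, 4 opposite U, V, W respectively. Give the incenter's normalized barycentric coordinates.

(5/12, 1/4, 1/3)

The incenter has barycentric coordinates proportional to the opposite side lengths: (5 : 3 : 4).
Normalizing by 5+3+4 = 12 gives (5/12, 1/4, 1/3).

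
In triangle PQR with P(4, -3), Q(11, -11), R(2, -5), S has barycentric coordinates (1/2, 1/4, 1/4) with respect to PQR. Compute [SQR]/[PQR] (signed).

The signed ratio [SQR]/[PQR] equals the barycentric coordinate of S at vertex P, which is 1/2.

1/2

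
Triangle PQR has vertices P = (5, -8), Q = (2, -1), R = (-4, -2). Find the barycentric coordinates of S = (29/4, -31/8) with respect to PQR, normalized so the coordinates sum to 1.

(1/2, 9/8, -5/8)

Signed area of the reference triangle: [PQR] = ½·(5·(-1−(-2)) + 2·(-2−(-8)) + (-4)·(-8−(-1))) = ½·(5 + 12 + 28) = 45/2.
[SQR] = ½·((29/4)·(-1−(-2)) + 2·(-2−(-31/8)) + (-4)·(-31/8−(-1))) = ½·(29/4 + 15/4 + 23/2) = 45/4, so the P-coordinate is (45/4)/(45/2) = 1/2.
[PSR] = ½·(5·(-31/8−(-2)) + (29/4)·(-2−(-8)) + (-4)·(-8−(-31/8))) = ½·(-75/8 + 87/2 + 33/2) = 405/16, so the Q-coordinate is 9/8.
[PQS] = ½·(5·(-1−(-31/8)) + 2·(-31/8−(-8)) + (29/4)·(-8−(-1))) = ½·(115/8 + 33/4 − 203/4) = -225/16, so the R-coordinate is -5/8.
Check: 1/2 + 9/8 − 5/8 = 1.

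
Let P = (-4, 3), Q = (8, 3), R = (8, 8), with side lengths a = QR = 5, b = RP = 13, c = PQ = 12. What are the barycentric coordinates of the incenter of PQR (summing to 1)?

The incenter has barycentric coordinates proportional to the opposite side lengths: (5 : 13 : 12).
Normalizing by 5+13+12 = 30 gives (1/6, 13/30, 2/5).

(1/6, 13/30, 2/5)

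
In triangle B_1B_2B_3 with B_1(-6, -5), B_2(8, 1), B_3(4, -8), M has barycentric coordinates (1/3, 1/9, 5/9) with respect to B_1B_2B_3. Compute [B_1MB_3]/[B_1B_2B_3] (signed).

1/9

The signed ratio [B_1MB_3]/[B_1B_2B_3] equals the barycentric coordinate of M at vertex B_2, which is 1/9.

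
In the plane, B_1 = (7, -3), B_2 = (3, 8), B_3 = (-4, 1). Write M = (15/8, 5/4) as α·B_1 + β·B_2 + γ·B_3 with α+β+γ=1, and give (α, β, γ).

Signed area of the reference triangle: [B_1B_2B_3] = ½·(7·(8−1) + 3·(1−(-3)) + (-4)·(-3−8)) = ½·(49 + 12 + 44) = 105/2.
[MB_2B_3] = ½·((15/8)·(8−1) + 3·(1−(5/4)) + (-4)·(5/4−8)) = ½·(105/8 − 3/4 + 27) = 315/16, so the B_1-coordinate is (315/16)/(105/2) = 3/8.
[B_1MB_3] = ½·(7·(5/4−1) + (15/8)·(1−(-3)) + (-4)·(-3−(5/4))) = ½·(7/4 + 15/2 + 17) = 105/8, so the B_2-coordinate is 1/4.
[B_1B_2M] = ½·(7·(8−(5/4)) + 3·(5/4−(-3)) + (15/8)·(-3−8)) = ½·(189/4 + 51/4 − 165/8) = 315/16, so the B_3-coordinate is 3/8.
Check: 3/8 + 1/4 + 3/8 = 1.

(3/8, 1/4, 3/8)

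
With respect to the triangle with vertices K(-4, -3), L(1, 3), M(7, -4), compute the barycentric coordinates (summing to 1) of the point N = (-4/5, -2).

Signed area of the reference triangle: [KLM] = ½·((-4)·(3−(-4)) + 1·(-4−(-3)) + 7·(-3−3)) = ½·(-28 − 1 − 42) = -71/2.
[NLM] = ½·((-4/5)·(3−(-4)) + 1·(-4−(-2)) + 7·(-2−3)) = ½·(-28/5 − 2 − 35) = -213/10, so the K-coordinate is (-213/10)/(-71/2) = 3/5.
[KNM] = ½·((-4)·(-2−(-4)) + (-4/5)·(-4−(-3)) + 7·(-3−(-2))) = ½·(-8 + 4/5 − 7) = -71/10, so the L-coordinate is 1/5.
[KLN] = ½·((-4)·(3−(-2)) + 1·(-2−(-3)) + (-4/5)·(-3−3)) = ½·(-20 + 1 + 24/5) = -71/10, so the M-coordinate is 1/5.

(3/5, 1/5, 1/5)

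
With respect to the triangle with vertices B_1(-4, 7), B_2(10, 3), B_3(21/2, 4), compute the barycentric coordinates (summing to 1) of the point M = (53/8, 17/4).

(1/4, 1/2, 1/4)

Signed area of the reference triangle: [B_1B_2B_3] = ½·((-4)·(3−4) + 10·(4−7) + (21/2)·(7−3)) = ½·(4 − 30 + 42) = 8.
[MB_2B_3] = ½·((53/8)·(3−4) + 10·(4−(17/4)) + (21/2)·(17/4−3)) = ½·(-53/8 − 5/2 + 105/8) = 2, so the B_1-coordinate is 2/8 = 1/4.
[B_1MB_3] = ½·((-4)·(17/4−4) + (53/8)·(4−7) + (21/2)·(7−(17/4))) = ½·(-1 − 159/8 + 231/8) = 4, so the B_2-coordinate is 1/2.
[B_1B_2M] = ½·((-4)·(3−(17/4)) + 10·(17/4−7) + (53/8)·(7−3)) = ½·(5 − 55/2 + 53/2) = 2, so the B_3-coordinate is 1/4.
Check: 1/4 + 1/2 + 1/4 = 1.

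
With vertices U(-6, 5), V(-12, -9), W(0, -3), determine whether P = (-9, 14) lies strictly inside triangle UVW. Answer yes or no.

Barycentric coordinates of P: (43/22, -5/22, -8/11).
The three coordinates are positive, negative, negative; a point is interior exactly when all three are positive.

no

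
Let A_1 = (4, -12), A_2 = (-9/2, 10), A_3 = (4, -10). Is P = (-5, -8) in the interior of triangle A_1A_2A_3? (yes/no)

Barycentric coordinates of P: (163/17, 18/17, -164/17).
The three coordinates are positive, positive, negative; a point is interior exactly when all three are positive.

no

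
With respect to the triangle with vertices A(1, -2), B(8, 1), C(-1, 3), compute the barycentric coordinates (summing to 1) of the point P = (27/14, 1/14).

(1/2, 3/14, 2/7)

Signed area of the reference triangle: [ABC] = ½·(1·(1−3) + 8·(3−(-2)) + (-1)·(-2−1)) = ½·(-2 + 40 + 3) = 41/2.
[PBC] = ½·((27/14)·(1−3) + 8·(3−(1/14)) + (-1)·(1/14−1)) = ½·(-27/7 + 164/7 + 13/14) = 41/4, so the A-coordinate is (41/4)/(41/2) = 1/2.
[APC] = ½·(1·(1/14−3) + (27/14)·(3−(-2)) + (-1)·(-2−(1/14))) = ½·(-41/14 + 135/14 + 29/14) = 123/28, so the B-coordinate is 3/14.
[ABP] = ½·(1·(1−(1/14)) + 8·(1/14−(-2)) + (27/14)·(-2−1)) = ½·(13/14 + 116/7 − 81/14) = 41/7, so the C-coordinate is 2/7.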